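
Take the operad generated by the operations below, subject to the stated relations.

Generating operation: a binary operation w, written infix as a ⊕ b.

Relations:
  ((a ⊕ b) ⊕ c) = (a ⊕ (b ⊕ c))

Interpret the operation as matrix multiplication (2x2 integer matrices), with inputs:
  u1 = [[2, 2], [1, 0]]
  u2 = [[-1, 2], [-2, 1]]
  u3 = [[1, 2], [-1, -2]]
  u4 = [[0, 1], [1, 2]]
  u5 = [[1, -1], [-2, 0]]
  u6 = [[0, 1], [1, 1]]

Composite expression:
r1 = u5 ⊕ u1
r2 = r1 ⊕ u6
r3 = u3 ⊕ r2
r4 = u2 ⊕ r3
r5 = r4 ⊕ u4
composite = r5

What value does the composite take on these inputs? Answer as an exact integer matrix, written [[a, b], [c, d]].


(u5 ⊕ u1) = [[1, 2], [-4, -4]]
((u5 ⊕ u1) ⊕ u6) = [[2, 3], [-4, -8]]
(u3 ⊕ ((u5 ⊕ u1) ⊕ u6)) = [[-6, -13], [6, 13]]
(u2 ⊕ (u3 ⊕ ((u5 ⊕ u1) ⊕ u6))) = [[18, 39], [18, 39]]
((u2 ⊕ (u3 ⊕ ((u5 ⊕ u1) ⊕ u6))) ⊕ u4) = [[39, 96], [39, 96]]

[[39, 96], [39, 96]]


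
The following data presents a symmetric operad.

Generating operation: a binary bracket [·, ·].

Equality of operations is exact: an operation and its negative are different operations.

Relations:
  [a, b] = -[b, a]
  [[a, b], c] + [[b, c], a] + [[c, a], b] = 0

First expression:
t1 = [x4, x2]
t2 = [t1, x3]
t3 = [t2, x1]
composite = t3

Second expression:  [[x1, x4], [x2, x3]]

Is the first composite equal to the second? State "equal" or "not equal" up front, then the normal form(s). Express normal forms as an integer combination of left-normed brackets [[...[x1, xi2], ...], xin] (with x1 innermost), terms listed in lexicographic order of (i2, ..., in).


The first expression reduces to [[[x1, x2], x4], x3] - [[[x1, x3], x2], x4] + [[[x1, x3], x4], x2] - [[[x1, x4], x2], x3]
The second expression reduces to [[[x1, x4], x2], x3] - [[[x1, x4], x3], x2]
They disagree, so not equal.

not equal — first [[[x1, x2], x4], x3] - [[[x1, x3], x2], x4] + [[[x1, x3], x4], x2] - [[[x1, x4], x2], x3], second [[[x1, x4], x2], x3] - [[[x1, x4], x3], x2]


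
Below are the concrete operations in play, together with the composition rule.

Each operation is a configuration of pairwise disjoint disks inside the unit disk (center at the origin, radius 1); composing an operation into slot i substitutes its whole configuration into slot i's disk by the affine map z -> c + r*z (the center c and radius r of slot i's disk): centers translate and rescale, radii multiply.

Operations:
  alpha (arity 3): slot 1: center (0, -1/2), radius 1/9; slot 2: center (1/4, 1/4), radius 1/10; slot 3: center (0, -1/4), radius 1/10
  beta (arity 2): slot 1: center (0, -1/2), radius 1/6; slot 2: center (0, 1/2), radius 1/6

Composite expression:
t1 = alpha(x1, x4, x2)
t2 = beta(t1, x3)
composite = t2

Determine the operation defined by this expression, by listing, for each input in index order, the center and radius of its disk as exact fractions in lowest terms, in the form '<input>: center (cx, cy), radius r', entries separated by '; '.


Each x-disk chains the slot maps above it in beta; radii multiply.
input x1: composing its 2 substitution steps yields center (0, -7/12), radius 1/54
input x4: composing its 2 substitution steps yields center (1/24, -11/24), radius 1/60
input x2: composing its 2 substitution steps yields center (0, -13/24), radius 1/60
input x3: composing its 1 substitution step yields center (0, 1/2), radius 1/6

x1: center (0, -7/12), radius 1/54; x2: center (0, -13/24), radius 1/60; x3: center (0, 1/2), radius 1/6; x4: center (1/24, -11/24), radius 1/60


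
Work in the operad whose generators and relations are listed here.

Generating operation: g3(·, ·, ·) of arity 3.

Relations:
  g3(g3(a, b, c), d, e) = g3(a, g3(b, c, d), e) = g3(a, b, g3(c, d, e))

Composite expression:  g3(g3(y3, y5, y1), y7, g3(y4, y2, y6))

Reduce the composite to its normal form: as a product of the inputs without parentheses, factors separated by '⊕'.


y3 ⊕ y5 ⊕ y1 ⊕ y7 ⊕ y4 ⊕ y2 ⊕ y6

The g3-tree's shape is irrelevant; the y-reading-order decides.
g3(y3, y5, y1) collapses to y3 ⊕ y5 ⊕ y1
g3(y4, y2, y6) collapses to y4 ⊕ y2 ⊕ y6
g3(g3(y3, y5, y1), y7, g3(y4, y2, y6)) collapses to y3 ⊕ y5 ⊕ y1 ⊕ y7 ⊕ y4 ⊕ y2 ⊕ y6


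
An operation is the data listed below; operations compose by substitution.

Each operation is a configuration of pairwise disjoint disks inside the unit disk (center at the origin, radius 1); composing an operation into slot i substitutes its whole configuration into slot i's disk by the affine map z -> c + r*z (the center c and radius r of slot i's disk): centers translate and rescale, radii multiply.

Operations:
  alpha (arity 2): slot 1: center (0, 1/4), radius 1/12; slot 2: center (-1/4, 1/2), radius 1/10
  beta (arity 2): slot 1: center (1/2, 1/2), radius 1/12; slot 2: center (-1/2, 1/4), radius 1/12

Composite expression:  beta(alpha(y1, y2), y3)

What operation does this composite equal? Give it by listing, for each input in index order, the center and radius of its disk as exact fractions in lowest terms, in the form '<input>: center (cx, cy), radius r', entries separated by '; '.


y1: center (1/2, 25/48), radius 1/144; y2: center (23/48, 13/24), radius 1/120; y3: center (-1/2, 1/4), radius 1/12

Follow each y-input down from beta: c' goes to c + r*c', radius to r*r'.
input y1: composing its 2 substitution steps yields center (1/2, 25/48), radius 1/144
input y2: composing its 2 substitution steps yields center (23/48, 13/24), radius 1/120
input y3: composing its 1 substitution step yields center (-1/2, 1/4), radius 1/12


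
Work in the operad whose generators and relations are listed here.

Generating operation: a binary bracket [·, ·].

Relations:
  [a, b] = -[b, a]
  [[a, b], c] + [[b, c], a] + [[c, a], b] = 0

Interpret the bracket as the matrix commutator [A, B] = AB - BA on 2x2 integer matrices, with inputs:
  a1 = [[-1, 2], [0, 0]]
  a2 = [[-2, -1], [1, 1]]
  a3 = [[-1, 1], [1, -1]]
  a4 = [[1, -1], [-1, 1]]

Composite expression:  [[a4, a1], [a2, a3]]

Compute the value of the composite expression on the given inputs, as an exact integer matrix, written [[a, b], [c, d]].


[a4, a1] = [[2, -1], [1, -2]]
[a2, a3] = [[-2, -3], [3, 2]]
[[a4, a1], [a2, a3]] = [[0, -16], [-16, 0]]

[[0, -16], [-16, 0]]


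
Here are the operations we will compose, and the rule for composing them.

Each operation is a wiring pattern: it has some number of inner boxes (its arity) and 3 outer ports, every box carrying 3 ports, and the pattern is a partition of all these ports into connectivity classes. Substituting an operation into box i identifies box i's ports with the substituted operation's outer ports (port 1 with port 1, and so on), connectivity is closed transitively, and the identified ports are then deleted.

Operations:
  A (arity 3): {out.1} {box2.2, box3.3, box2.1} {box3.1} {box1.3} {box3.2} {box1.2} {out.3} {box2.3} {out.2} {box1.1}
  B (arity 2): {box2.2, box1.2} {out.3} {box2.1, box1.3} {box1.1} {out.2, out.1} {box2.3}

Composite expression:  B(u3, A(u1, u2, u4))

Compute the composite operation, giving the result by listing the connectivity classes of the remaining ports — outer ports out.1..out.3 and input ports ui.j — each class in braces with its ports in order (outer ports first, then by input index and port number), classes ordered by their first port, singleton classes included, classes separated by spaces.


{out.1, out.2} {out.3} {u1.1} {u1.2} {u1.3} {u2.1, u2.2, u4.3} {u2.3} {u3.1} {u3.2} {u3.3} {u4.1} {u4.2}

Reachability decides: close wires over B-identified ports.
the subtree at A composes to {out.1} {out.2} {out.3} {u1.1} {u1.2} {u1.3} {u2.1, u2.2, u4.3} {u2.3} {u4.1} {u4.2} on (u1, u2, u4); out.j = own outer ports
the subtree at B composes to {out.1, out.2} {out.3} {u1.1} {u1.2} {u1.3} {u2.1, u2.2, u4.3} {u2.3} {u3.1} {u3.2} {u3.3} {u4.1} {u4.2} on (u3, u1, u2, u4); out.j = own outer ports


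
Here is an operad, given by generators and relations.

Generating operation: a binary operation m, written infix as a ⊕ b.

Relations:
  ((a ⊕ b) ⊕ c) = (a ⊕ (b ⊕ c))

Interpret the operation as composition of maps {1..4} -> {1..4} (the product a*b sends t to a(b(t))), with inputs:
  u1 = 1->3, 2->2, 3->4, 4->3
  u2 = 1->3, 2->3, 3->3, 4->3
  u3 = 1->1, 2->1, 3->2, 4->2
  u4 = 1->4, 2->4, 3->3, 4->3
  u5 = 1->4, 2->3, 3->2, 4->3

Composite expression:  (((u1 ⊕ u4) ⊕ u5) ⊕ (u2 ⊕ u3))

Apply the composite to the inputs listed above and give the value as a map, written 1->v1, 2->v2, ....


1->3, 2->3, 3->3, 4->3

(u1 ⊕ u4) = 1->3, 2->3, 3->4, 4->4
((u1 ⊕ u4) ⊕ u5) = 1->4, 2->4, 3->3, 4->4
(u2 ⊕ u3) = 1->3, 2->3, 3->3, 4->3
(((u1 ⊕ u4) ⊕ u5) ⊕ (u2 ⊕ u3)) = 1->3, 2->3, 3->3, 4->3


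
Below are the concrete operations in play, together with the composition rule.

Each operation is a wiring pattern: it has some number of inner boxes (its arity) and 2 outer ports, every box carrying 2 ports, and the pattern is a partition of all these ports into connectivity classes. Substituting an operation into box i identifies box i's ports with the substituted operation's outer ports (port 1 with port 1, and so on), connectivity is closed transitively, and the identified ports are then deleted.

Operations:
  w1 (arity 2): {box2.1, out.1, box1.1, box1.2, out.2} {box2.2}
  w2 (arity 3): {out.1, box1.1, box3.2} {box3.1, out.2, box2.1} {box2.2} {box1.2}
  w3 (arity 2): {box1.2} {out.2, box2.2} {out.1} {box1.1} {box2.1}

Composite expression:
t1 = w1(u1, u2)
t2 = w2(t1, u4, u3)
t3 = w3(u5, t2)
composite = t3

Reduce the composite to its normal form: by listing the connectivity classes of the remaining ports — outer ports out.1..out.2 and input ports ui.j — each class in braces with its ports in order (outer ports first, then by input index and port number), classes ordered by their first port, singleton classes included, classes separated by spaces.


{out.1} {out.2, u3.1, u4.1} {u1.1, u1.2, u2.1, u3.2} {u2.2} {u4.2} {u5.1} {u5.2}

Reachability decides: close wires over w3-identified ports.
the subtree at w1 composes to {out.1, out.2, u1.1, u1.2, u2.1} {u2.2} on (u1, u2); out.j = own outer ports
the subtree at w2 composes to {out.1, u1.1, u1.2, u2.1, u3.2} {out.2, u3.1, u4.1} {u2.2} {u4.2} on (u1, u2, u4, u3); out.j = own outer ports
the subtree at w3 composes to {out.1} {out.2, u3.1, u4.1} {u1.1, u1.2, u2.1, u3.2} {u2.2} {u4.2} {u5.1} {u5.2} on (u5, u1, u2, u4, u3); out.j = own outer ports


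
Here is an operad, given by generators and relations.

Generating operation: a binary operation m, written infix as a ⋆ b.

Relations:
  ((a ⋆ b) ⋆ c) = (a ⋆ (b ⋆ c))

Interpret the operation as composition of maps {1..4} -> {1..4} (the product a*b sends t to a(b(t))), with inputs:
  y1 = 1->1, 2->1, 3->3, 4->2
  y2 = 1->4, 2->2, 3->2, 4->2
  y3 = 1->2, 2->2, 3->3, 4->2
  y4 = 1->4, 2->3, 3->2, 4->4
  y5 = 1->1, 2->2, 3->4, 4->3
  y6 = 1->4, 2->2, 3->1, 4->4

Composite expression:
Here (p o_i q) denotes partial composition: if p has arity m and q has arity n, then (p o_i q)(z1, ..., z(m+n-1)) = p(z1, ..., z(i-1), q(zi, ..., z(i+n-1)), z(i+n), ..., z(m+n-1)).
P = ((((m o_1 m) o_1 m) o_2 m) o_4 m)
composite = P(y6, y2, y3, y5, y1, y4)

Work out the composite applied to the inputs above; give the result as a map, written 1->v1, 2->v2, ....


(y2 ⋆ y3) = 1->2, 2->2, 3->2, 4->2
(y6 ⋆ (y2 ⋆ y3)) = 1->2, 2->2, 3->2, 4->2
(y5 ⋆ y1) = 1->1, 2->1, 3->4, 4->2
((y6 ⋆ (y2 ⋆ y3)) ⋆ (y5 ⋆ y1)) = 1->2, 2->2, 3->2, 4->2
(((y6 ⋆ (y2 ⋆ y3)) ⋆ (y5 ⋆ y1)) ⋆ y4) = 1->2, 2->2, 3->2, 4->2

1->2, 2->2, 3->2, 4->2


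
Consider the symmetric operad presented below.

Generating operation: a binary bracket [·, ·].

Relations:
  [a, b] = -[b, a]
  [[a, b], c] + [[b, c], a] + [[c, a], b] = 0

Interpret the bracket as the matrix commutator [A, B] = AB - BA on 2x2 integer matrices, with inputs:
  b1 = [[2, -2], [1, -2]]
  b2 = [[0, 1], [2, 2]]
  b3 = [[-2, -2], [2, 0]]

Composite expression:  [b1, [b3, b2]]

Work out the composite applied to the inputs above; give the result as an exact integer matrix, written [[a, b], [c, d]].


[[6, -48], [-12, -6]]

[b3, b2] = [[-6, -6], [0, 6]]
[b1, [b3, b2]] = [[6, -48], [-12, -6]]


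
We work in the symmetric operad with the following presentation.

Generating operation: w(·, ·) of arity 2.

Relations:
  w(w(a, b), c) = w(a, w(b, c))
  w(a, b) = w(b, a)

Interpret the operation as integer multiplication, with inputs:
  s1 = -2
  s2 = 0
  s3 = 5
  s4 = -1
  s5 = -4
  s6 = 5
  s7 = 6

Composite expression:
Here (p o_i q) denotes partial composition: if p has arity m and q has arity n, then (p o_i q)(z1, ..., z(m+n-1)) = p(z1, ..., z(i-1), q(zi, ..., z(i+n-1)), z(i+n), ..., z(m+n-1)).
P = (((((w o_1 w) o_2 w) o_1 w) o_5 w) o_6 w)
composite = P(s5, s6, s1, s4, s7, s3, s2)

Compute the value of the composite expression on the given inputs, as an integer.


0


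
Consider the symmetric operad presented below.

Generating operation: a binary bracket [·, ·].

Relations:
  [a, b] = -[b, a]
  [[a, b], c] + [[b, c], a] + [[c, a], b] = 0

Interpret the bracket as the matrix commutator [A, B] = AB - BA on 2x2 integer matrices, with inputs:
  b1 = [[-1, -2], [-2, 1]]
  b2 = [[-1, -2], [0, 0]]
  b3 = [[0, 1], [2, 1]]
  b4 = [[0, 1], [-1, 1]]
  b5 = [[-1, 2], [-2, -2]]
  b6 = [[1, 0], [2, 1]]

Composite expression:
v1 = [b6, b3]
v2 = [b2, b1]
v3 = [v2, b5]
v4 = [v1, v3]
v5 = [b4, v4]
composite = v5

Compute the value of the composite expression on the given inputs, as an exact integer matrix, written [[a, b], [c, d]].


[[-48, 0], [-48, 48]]

[b6, b3] = [[-2, 0], [-2, 2]]
[b2, b1] = [[4, -2], [-2, -4]]
[[b2, b1], b5] = [[8, 18], [14, -8]]
[[b6, b3], [[b2, b1], b5]] = [[36, -72], [24, -36]]
[b4, [[b6, b3], [[b2, b1], b5]]] = [[-48, 0], [-48, 48]]


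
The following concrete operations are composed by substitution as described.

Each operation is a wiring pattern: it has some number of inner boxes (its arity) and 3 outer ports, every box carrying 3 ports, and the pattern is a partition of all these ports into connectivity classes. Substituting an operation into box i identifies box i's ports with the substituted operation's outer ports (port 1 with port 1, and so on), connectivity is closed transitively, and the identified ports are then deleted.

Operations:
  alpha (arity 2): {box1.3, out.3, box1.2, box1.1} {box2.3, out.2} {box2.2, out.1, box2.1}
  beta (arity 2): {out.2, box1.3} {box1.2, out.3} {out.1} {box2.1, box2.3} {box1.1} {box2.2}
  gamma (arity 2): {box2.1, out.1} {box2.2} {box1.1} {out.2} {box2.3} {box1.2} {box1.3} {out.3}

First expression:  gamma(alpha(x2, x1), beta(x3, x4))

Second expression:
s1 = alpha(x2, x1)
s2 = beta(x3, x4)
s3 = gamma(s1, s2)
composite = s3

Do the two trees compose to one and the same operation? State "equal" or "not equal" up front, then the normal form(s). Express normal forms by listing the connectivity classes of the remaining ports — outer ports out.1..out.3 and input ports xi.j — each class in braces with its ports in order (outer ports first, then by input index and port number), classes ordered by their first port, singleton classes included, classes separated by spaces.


equal; the common form is {out.1} {out.2} {out.3} {x1.1, x1.2} {x1.3} {x2.1, x2.2, x2.3} {x3.1} {x3.2} {x3.3} {x4.1, x4.3} {x4.2}

The first expression, normalized: {out.1} {out.2} {out.3} {x1.1, x1.2} {x1.3} {x2.1, x2.2, x2.3} {x3.1} {x3.2} {x3.3} {x4.1, x4.3} {x4.2}
The second expression, normalized: {out.1} {out.2} {out.3} {x1.1, x1.2} {x1.3} {x2.1, x2.2, x2.3} {x3.1} {x3.2} {x3.3} {x4.1, x4.3} {x4.2}
The normal forms match — equal.


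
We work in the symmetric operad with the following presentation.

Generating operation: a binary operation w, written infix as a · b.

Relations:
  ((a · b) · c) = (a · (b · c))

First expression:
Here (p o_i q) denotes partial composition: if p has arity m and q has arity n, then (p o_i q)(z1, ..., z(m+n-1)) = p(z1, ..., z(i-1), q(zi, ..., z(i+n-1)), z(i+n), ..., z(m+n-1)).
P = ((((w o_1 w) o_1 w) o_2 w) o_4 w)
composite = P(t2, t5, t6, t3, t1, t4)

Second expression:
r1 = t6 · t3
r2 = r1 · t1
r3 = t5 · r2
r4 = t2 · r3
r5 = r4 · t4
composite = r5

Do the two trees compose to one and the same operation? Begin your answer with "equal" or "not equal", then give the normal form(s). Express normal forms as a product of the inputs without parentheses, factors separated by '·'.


equal; the common form is t2 · t5 · t6 · t3 · t1 · t4

Reducing the first expression gives t2 · t5 · t6 · t3 · t1 · t4
Reducing the second expression gives t2 · t5 · t6 · t3 · t1 · t4
Same normal form: equal.


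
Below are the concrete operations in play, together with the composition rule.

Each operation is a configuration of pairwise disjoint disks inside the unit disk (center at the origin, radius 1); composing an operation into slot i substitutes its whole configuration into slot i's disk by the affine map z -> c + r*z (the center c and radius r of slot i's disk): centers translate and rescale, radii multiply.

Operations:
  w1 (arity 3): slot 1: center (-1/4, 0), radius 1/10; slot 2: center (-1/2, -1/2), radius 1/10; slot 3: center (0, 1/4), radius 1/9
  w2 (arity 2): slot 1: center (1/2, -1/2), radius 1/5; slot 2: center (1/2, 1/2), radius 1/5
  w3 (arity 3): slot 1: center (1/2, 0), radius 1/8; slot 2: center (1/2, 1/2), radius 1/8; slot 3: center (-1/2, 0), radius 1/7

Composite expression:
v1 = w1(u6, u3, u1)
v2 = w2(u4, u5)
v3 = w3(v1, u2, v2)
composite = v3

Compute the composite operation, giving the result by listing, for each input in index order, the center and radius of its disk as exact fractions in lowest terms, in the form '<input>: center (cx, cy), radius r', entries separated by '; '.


u1: center (1/2, 1/32), radius 1/72; u2: center (1/2, 1/2), radius 1/8; u3: center (7/16, -1/16), radius 1/80; u4: center (-3/7, -1/14), radius 1/35; u5: center (-3/7, 1/14), radius 1/35; u6: center (15/32, 0), radius 1/80

Affine substitution under w3: radii multiply and u-centers shift.
u6 passes through 2 substitutions, ending at center (15/32, 0), radius 1/80
u3 passes through 2 substitutions, ending at center (7/16, -1/16), radius 1/80
u1 passes through 2 substitutions, ending at center (1/2, 1/32), radius 1/72
u2 passes through 1 substitution, ending at center (1/2, 1/2), radius 1/8
u4 passes through 2 substitutions, ending at center (-3/7, -1/14), radius 1/35
u5 passes through 2 substitutions, ending at center (-3/7, 1/14), radius 1/35


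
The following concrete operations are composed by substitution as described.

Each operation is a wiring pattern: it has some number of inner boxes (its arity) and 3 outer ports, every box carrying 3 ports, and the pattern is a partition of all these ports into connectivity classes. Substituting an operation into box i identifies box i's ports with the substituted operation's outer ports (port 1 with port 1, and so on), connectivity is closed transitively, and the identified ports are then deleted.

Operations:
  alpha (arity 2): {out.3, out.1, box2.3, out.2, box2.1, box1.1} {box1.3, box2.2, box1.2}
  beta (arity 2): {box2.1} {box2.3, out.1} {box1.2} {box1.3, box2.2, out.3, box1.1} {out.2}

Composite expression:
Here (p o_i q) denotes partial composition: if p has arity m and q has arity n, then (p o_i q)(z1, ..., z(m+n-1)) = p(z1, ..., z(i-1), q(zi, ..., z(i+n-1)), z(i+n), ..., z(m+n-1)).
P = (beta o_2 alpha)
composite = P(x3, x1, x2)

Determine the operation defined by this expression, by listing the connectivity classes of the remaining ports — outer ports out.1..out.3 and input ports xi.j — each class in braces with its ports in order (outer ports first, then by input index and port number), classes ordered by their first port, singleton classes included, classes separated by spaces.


Reachability decides: close wires over beta-identified ports.
the subtree at alpha composes to {out.1, out.2, out.3, x1.1, x2.1, x2.3} {x1.2, x1.3, x2.2} on (x1, x2); out.j = own outer ports
the subtree at beta composes to {out.1, out.3, x1.1, x2.1, x2.3, x3.1, x3.3} {out.2} {x1.2, x1.3, x2.2} {x3.2} on (x3, x1, x2); out.j = own outer ports

{out.1, out.3, x1.1, x2.1, x2.3, x3.1, x3.3} {out.2} {x1.2, x1.3, x2.2} {x3.2}


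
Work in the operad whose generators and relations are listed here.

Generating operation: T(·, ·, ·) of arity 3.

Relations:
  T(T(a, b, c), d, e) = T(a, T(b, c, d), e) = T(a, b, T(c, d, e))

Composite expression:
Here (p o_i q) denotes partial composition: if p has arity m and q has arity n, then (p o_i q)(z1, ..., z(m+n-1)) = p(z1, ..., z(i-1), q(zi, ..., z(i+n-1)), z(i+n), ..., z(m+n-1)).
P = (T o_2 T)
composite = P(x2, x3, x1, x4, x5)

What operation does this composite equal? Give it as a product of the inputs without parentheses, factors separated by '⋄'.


Every regrouping of T is equal, so read the x-inputs in written order.
T(x3, x1, x4) reduces to x3 ⋄ x1 ⋄ x4
T(x2, T(x3, x1, x4), x5) reduces to x2 ⋄ x3 ⋄ x1 ⋄ x4 ⋄ x5

x2 ⋄ x3 ⋄ x1 ⋄ x4 ⋄ x5


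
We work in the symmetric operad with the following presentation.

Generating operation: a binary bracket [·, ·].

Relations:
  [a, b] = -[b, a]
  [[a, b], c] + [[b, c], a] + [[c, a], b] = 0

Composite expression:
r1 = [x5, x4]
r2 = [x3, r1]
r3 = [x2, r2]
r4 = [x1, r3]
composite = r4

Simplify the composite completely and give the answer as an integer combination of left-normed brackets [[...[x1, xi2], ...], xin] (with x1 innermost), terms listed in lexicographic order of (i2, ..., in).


-[[[[x1, x2], x3], x4], x5] + [[[[x1, x2], x3], x5], x4] + [[[[x1, x2], x4], x5], x3] - [[[[x1, x2], x5], x4], x3] + [[[[x1, x3], x4], x5], x2] - [[[[x1, x3], x5], x4], x2] - [[[[x1, x4], x5], x3], x2] + [[[[x1, x5], x4], x3], x2]


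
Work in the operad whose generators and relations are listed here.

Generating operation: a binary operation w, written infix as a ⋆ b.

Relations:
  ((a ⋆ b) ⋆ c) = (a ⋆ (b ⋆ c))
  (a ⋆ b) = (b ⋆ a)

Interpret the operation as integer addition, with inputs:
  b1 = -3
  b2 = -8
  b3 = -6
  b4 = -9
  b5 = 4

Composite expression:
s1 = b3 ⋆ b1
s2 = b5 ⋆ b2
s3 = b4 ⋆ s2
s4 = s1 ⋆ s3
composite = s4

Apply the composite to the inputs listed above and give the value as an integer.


-22

(b3 ⋆ b1) = -9
(b5 ⋆ b2) = -4
(b4 ⋆ (b5 ⋆ b2)) = -13
((b3 ⋆ b1) ⋆ (b4 ⋆ (b5 ⋆ b2))) = -22


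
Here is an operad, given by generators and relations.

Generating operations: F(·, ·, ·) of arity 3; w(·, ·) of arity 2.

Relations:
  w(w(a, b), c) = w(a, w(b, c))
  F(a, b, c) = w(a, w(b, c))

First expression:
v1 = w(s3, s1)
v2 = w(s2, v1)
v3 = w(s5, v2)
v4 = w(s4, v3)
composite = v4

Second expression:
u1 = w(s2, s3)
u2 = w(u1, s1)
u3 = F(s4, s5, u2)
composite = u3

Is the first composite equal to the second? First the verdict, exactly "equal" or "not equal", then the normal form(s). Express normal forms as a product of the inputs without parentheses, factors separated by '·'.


equal: each reduces to s4 · s5 · s2 · s3 · s1


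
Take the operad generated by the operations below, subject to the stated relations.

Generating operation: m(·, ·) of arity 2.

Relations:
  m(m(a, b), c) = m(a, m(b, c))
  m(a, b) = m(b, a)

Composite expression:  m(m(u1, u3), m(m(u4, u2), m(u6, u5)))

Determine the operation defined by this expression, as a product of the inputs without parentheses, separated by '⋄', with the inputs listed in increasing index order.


u1 ⋄ u2 ⋄ u3 ⋄ u4 ⋄ u5 ⋄ u6

With m associative and commutative, the u-input set is all that matters.
m(u1, u3) spells out as u1 ⋄ u3
m(u4, u2) spells out as u4 ⋄ u2
m(u6, u5) spells out as u6 ⋄ u5
m(m(u4, u2), m(u6, u5)) spells out as u4 ⋄ u2 ⋄ u6 ⋄ u5
m(m(u1, u3), m(m(u4, u2), m(u6, u5))) spells out as u1 ⋄ u3 ⋄ u4 ⋄ u2 ⋄ u6 ⋄ u5
reordering the factors by index: u1 ⋄ u2 ⋄ u3 ⋄ u4 ⋄ u5 ⋄ u6


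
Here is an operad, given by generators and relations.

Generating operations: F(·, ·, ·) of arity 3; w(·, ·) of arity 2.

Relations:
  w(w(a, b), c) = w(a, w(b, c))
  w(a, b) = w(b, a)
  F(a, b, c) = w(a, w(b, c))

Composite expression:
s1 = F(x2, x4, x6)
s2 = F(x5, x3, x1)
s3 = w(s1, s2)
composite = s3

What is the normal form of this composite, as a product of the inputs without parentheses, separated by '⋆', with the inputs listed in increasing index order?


x1 ⋆ x2 ⋆ x3 ⋆ x4 ⋆ x5 ⋆ x6

Both nesting and order wash out for w; what remains is which x's occur.
F(x2, x4, x6) unparenthesizes to x2 ⋆ x4 ⋆ x6
F(x5, x3, x1) unparenthesizes to x5 ⋆ x3 ⋆ x1
w(F(x2, x4, x6), F(x5, x3, x1)) unparenthesizes to x2 ⋆ x4 ⋆ x6 ⋆ x5 ⋆ x3 ⋆ x1
commutativity sorts the factors: x1 ⋆ x2 ⋆ x3 ⋆ x4 ⋆ x5 ⋆ x6


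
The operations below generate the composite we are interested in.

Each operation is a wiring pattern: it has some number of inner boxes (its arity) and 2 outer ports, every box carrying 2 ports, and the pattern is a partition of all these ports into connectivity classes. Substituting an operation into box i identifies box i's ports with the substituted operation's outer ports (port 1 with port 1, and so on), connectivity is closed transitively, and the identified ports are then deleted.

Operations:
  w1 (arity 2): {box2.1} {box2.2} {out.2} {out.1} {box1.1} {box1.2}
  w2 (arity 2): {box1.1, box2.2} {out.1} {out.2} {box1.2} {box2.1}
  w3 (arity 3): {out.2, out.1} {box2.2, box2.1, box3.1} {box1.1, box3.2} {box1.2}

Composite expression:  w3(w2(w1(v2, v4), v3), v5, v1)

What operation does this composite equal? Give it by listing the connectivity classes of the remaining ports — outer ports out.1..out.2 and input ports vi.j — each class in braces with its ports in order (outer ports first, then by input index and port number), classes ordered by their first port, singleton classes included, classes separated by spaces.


After gluing at w3, chains via deleted ports link the v-ports.
the subtree at w1 composes to {out.1} {out.2} {v2.1} {v2.2} {v4.1} {v4.2} on (v2, v4); out.j = own outer ports
the subtree at w2 composes to {out.1} {out.2} {v2.1} {v2.2} {v3.1} {v3.2} {v4.1} {v4.2} on (v2, v4, v3); out.j = own outer ports
the subtree at w3 composes to {out.1, out.2} {v1.1, v5.1, v5.2} {v1.2} {v2.1} {v2.2} {v3.1} {v3.2} {v4.1} {v4.2} on (v2, v4, v3, v5, v1); out.j = own outer ports

{out.1, out.2} {v1.1, v5.1, v5.2} {v1.2} {v2.1} {v2.2} {v3.1} {v3.2} {v4.1} {v4.2}


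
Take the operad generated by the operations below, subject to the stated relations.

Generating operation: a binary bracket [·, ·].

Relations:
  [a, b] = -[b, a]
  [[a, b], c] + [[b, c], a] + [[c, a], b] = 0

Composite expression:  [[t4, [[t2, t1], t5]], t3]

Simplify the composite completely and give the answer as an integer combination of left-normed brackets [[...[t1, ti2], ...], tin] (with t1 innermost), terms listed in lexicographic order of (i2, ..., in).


[[[[t1, t2], t5], t4], t3]


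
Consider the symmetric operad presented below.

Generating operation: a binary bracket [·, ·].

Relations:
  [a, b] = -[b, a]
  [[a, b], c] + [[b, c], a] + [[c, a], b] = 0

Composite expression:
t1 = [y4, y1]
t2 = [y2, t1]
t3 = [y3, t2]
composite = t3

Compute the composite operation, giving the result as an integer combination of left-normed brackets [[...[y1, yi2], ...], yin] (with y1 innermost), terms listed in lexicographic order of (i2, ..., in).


-[[[y1, y4], y2], y3]

A multilinear Lie element is pinned by y1-initial words (y1 innermost).
Composite bracket: [y3, [y2, [y4, y1]]]
Expanding via [a, b] = ab - ba: 8 signed words (2^3 = 8).
Keep just the words that open with y1:
  word y1y4y2y3 has sign -1, contributing -[[[y1, y4], y2], y3]


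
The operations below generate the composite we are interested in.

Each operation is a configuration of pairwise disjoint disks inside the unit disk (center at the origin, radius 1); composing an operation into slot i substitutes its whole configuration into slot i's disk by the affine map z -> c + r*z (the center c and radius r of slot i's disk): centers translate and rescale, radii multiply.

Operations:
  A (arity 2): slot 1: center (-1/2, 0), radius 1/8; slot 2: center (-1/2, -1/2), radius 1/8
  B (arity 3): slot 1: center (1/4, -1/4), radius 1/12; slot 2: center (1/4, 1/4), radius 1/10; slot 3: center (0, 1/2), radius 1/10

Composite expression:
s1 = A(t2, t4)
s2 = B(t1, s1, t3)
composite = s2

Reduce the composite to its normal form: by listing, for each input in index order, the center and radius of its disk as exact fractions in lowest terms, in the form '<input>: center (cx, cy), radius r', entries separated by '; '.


t1: center (1/4, -1/4), radius 1/12; t2: center (1/5, 1/4), radius 1/80; t3: center (0, 1/2), radius 1/10; t4: center (1/5, 1/5), radius 1/80


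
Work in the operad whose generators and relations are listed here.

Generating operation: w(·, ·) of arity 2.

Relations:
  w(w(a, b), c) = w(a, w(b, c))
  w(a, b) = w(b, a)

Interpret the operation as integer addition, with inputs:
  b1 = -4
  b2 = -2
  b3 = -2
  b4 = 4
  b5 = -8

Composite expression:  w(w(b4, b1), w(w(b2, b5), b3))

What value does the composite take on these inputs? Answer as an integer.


-12

w(b4, b1) = 0
w(b2, b5) = -10
w(w(b2, b5), b3) = -12
w(w(b4, b1), w(w(b2, b5), b3)) = -12


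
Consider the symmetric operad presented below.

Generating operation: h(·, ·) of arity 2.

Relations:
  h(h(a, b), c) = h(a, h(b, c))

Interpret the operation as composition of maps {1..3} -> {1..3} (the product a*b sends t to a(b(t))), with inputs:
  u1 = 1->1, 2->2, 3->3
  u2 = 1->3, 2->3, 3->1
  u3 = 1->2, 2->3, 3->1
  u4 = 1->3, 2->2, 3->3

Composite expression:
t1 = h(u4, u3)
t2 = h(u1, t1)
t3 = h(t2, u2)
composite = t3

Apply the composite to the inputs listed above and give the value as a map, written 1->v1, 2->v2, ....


1->3, 2->3, 3->2

h(u4, u3) = 1->2, 2->3, 3->3
h(u1, h(u4, u3)) = 1->2, 2->3, 3->3
h(h(u1, h(u4, u3)), u2) = 1->3, 2->3, 3->2


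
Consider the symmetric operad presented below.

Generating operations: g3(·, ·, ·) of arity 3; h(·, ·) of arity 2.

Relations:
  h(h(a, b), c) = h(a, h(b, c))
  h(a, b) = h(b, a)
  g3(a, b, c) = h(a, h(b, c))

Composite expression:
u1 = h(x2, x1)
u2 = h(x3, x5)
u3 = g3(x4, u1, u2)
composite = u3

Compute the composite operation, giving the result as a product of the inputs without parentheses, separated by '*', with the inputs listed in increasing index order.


x1 * x2 * x3 * x4 * x5

Key point: g3 commutes, so take the x-inputs in any fixed order.
h(x2, x1) unparenthesizes to x2 * x1
h(x3, x5) unparenthesizes to x3 * x5
g3(x4, h(x2, x1), h(x3, x5)) unparenthesizes to x4 * x2 * x1 * x3 * x5
the factors in increasing index order: x1 * x2 * x3 * x4 * x5


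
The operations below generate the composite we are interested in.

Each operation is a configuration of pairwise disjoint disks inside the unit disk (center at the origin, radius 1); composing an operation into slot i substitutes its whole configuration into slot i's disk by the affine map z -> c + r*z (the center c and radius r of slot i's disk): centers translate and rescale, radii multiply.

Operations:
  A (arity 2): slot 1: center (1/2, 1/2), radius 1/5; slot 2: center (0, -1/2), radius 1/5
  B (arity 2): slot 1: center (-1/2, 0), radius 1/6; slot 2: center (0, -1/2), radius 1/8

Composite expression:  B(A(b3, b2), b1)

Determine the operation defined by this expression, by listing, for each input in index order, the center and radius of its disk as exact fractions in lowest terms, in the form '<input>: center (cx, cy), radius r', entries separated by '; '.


Each b-disk chains the slot maps above it in B; radii multiply.
input b3: applying the 2 nested substitutions gives center (-5/12, 1/12), radius 1/30
input b2: applying the 2 nested substitutions gives center (-1/2, -1/12), radius 1/30
input b1: applying the 1 nested substitution gives center (0, -1/2), radius 1/8

b1: center (0, -1/2), radius 1/8; b2: center (-1/2, -1/12), radius 1/30; b3: center (-5/12, 1/12), radius 1/30


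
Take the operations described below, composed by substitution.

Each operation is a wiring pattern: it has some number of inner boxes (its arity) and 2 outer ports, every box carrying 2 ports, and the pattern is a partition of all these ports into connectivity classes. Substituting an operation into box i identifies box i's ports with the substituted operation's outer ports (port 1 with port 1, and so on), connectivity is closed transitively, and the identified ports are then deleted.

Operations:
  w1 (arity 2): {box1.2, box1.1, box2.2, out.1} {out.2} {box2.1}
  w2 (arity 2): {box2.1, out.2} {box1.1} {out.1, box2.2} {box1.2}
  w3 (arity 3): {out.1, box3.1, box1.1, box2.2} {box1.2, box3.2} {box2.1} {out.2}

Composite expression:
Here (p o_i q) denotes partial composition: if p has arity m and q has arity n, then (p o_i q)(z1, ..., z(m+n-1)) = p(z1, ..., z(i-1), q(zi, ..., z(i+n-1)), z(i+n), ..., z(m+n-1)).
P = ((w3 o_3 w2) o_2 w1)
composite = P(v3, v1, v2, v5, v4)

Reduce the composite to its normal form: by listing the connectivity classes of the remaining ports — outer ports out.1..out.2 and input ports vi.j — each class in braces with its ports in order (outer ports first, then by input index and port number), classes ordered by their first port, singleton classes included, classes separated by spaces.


Connectivity passes through glued w3-boundaries; trace each wire chain.
the subtree at w1 composes to {out.1, v1.1, v1.2, v2.2} {out.2} {v2.1} on (v1, v2); out.j = own outer ports
the subtree at w2 composes to {out.1, v4.2} {out.2, v4.1} {v5.1} {v5.2} on (v5, v4); out.j = own outer ports
the subtree at w3 composes to {out.1, v3.1, v4.2} {out.2} {v1.1, v1.2, v2.2} {v2.1} {v3.2, v4.1} {v5.1} {v5.2} on (v3, v1, v2, v5, v4); out.j = own outer ports

{out.1, v3.1, v4.2} {out.2} {v1.1, v1.2, v2.2} {v2.1} {v3.2, v4.1} {v5.1} {v5.2}


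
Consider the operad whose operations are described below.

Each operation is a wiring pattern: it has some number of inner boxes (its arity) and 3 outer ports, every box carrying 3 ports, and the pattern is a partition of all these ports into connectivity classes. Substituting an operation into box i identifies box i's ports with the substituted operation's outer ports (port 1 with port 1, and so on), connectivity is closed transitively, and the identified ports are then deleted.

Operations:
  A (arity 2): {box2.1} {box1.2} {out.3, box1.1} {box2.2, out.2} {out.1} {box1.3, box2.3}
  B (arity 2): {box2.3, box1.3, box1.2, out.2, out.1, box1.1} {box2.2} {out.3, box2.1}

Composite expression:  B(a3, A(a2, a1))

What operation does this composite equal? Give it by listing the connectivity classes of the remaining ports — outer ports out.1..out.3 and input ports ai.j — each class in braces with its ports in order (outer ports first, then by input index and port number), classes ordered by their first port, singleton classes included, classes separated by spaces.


{out.1, out.2, a2.1, a3.1, a3.2, a3.3} {out.3} {a1.1} {a1.2} {a1.3, a2.3} {a2.2}

Reachability decides: close wires over B-identified ports.
stage A: inputs (a2, a1), connectivity {out.1} {out.2, a1.2} {out.3, a2.1} {a1.1} {a1.3, a2.3} {a2.2}, out.j its boundary
stage B: inputs (a3, a2, a1), connectivity {out.1, out.2, a2.1, a3.1, a3.2, a3.3} {out.3} {a1.1} {a1.2} {a1.3, a2.3} {a2.2}, out.j its boundary


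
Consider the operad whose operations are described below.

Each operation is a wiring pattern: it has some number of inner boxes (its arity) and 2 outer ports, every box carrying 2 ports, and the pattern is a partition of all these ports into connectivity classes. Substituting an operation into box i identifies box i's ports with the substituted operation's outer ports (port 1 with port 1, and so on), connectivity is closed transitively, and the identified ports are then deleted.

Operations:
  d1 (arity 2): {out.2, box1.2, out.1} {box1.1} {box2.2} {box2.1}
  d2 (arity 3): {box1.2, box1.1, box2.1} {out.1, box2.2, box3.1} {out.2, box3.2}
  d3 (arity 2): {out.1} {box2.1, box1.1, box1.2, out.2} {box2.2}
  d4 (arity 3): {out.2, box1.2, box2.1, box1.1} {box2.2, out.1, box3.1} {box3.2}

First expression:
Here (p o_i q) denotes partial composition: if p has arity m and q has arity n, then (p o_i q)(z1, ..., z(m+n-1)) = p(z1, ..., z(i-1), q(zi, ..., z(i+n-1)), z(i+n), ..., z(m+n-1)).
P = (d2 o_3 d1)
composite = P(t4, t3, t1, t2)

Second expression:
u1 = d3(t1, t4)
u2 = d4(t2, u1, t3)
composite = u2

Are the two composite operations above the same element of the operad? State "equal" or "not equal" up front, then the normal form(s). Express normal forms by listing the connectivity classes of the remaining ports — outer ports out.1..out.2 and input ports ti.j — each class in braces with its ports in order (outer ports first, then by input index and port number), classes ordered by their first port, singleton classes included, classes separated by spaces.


The first composite normalizes to {out.1, out.2, t1.2, t3.2} {t1.1} {t2.1} {t2.2} {t3.1, t4.1, t4.2}
The second composite normalizes to {out.1, t1.1, t1.2, t3.1, t4.1} {out.2, t2.1, t2.2} {t3.2} {t4.2}
The forms do not match — not equal.

not equal; first: {out.1, out.2, t1.2, t3.2} {t1.1} {t2.1} {t2.2} {t3.1, t4.1, t4.2}; second: {out.1, t1.1, t1.2, t3.1, t4.1} {out.2, t2.1, t2.2} {t3.2} {t4.2}


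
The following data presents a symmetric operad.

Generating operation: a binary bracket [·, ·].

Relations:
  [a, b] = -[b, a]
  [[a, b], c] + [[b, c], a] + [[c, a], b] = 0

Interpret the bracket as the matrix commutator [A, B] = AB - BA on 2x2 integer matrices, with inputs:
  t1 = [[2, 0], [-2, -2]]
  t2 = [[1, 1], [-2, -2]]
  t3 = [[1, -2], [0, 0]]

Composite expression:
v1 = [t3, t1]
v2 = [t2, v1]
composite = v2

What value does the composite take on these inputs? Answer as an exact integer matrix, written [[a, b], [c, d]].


[[18, 16], [-22, -18]]


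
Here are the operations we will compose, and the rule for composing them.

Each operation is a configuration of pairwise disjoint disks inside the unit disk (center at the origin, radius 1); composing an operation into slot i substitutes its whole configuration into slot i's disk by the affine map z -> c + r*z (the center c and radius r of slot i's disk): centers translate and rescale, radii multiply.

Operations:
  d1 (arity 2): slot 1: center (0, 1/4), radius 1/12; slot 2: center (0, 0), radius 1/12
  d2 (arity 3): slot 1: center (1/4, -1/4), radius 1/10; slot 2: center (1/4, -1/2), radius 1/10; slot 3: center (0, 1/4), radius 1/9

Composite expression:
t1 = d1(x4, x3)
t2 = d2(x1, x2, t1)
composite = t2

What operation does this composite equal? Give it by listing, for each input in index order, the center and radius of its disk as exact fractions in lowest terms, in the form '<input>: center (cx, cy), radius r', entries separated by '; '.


Affine substitution under d2: radii multiply and x-centers shift.
input x1: applying the 1 nested substitution gives center (1/4, -1/4), radius 1/10
input x2: applying the 1 nested substitution gives center (1/4, -1/2), radius 1/10
input x4: applying the 2 nested substitutions gives center (0, 5/18), radius 1/108
input x3: applying the 2 nested substitutions gives center (0, 1/4), radius 1/108

x1: center (1/4, -1/4), radius 1/10; x2: center (1/4, -1/2), radius 1/10; x3: center (0, 1/4), radius 1/108; x4: center (0, 5/18), radius 1/108


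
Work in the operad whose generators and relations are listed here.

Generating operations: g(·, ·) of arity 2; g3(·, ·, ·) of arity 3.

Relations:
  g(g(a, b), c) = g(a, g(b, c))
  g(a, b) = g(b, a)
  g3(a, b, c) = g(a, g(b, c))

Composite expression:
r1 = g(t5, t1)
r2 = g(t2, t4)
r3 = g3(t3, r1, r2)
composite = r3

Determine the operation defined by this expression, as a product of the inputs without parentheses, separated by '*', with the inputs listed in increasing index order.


t1 * t2 * t3 * t4 * t5

Key point: g3 commutes, so take the t-inputs in any fixed order.
g(t5, t1) reduces to t5 * t1
g(t2, t4) reduces to t2 * t4
g3(t3, g(t5, t1), g(t2, t4)) reduces to t3 * t5 * t1 * t2 * t4
putting the inputs in ascending order: t1 * t2 * t3 * t4 * t5


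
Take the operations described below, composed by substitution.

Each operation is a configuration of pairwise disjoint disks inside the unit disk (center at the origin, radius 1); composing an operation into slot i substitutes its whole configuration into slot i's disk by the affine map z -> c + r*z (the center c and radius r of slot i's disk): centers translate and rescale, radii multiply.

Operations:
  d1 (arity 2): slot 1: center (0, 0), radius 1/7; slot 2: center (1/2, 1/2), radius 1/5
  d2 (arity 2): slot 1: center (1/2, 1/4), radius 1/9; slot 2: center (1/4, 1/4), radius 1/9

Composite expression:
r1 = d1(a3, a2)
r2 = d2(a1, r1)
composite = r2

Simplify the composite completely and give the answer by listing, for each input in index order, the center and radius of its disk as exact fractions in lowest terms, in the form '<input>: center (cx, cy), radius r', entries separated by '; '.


a1: center (1/2, 1/4), radius 1/9; a2: center (11/36, 11/36), radius 1/45; a3: center (1/4, 1/4), radius 1/63

Nesting under d2 composes maps z -> c + r*z down each a-path.
for a1, the 1-step affine chain lands on center (1/2, 1/4), radius 1/9
for a3, the 2-step affine chain lands on center (1/4, 1/4), radius 1/63
for a2, the 2-step affine chain lands on center (11/36, 11/36), radius 1/45
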